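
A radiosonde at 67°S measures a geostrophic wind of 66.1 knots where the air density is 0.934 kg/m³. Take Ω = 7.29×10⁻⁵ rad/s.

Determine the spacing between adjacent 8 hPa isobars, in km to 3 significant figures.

Coriolis parameter at 67°S:
f = 2Ω sin φ = 2 × 7.29×10⁻⁵ × sin 67° = 1.34×10⁻⁴ s⁻¹
Wind speed in SI: 66.1 knots = 34.0 m/s
Geostrophic balance rearranged: |∂P/∂n| = f ρ V_g
|∂P/∂n| = 1.34×10⁻⁴ × 0.934 × 34.0 = 4.26×10⁻³ Pa/m
Isobar spacing: Δn = ΔP/|∂P/∂n| = 800 Pa / 4.26×10⁻³ Pa/m = 187681 m ≈ 188 km

188 km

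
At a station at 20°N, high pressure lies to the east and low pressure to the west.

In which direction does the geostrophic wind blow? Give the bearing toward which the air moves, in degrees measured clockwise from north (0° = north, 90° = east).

000°

The pressure-gradient force points toward the west (bearing 270°).
Geostrophic balance: in the Northern Hemisphere the Coriolis force deflects motion to the right, so the geostrophic wind blows 90° to the right of the pressure-gradient force (low pressure on the left).
Rotating 270° by 90° clockwise gives 000° — the wind blows toward the north.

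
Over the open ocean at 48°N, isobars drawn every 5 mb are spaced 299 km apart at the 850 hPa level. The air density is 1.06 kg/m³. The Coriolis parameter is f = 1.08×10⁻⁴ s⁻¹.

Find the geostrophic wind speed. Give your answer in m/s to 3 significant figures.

14.6 m/s

Pressure gradient: |∂P/∂n| = 500 Pa / 299000 m = 1.67×10⁻³ Pa/m
Geostrophic balance (pressure-gradient force = Coriolis force):
V_g = (1/(fρ)) |∂P/∂n| = 1.67×10⁻³ / (1.08×10⁻⁴ × 1.06) = 14.6 m/s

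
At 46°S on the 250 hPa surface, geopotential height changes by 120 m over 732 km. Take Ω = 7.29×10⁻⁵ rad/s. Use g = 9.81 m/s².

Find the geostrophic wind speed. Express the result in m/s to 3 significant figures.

15.3 m/s

Coriolis parameter at 46°S:
f = 2Ω sin φ = 2 × 7.29×10⁻⁵ × sin 46° = 1.05×10⁻⁴ s⁻¹
Height gradient: |∂Z/∂n| = 120 m / 732000 m = 1.64×10⁻⁴
On a pressure surface, geostrophic balance gives V_g = (g/f)|∂Z/∂n|:
V_g = 9.81 × 1.64×10⁻⁴ / 1.05×10⁻⁴ = 15.3 m/s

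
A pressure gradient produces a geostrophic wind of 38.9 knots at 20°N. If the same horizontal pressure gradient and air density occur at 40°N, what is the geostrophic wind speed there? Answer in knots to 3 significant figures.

With the same pressure gradient and density, V_g ∝ 1/f ∝ 1/sin φ.
V₂ = V₁ · sin φ₁ / sin φ₂ = 38.9 × sin 20° / sin 40°
V₂ = 38.9 × 0.3420/0.6428 = 20.7 knots

20.7 knots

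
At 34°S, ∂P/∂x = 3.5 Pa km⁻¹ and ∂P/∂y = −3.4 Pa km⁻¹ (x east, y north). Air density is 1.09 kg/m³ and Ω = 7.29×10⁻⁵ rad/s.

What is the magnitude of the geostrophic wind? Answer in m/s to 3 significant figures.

54.9 m/s

Coriolis parameter at 34°S:
f = 2Ω sin φ = 2 × 7.29×10⁻⁵ × sin 34° = 8.15×10⁻⁵ s⁻¹
In the Southern Hemisphere f is negative: f = −8.15×10⁻⁵ s⁻¹.
Component geostrophic relations (x east, y north):
u_g = −(1/(fρ)) ∂P/∂y,  v_g = (1/(fρ)) ∂P/∂x
u_g = −(−3.4×10⁻³)/(−8.15×10⁻⁵ × 1.09) = −38.3 m/s;  v_g = (3.5×10⁻³)/(−8.15×10⁻⁵ × 1.09) = −39.4 m/s
|V_g| = √(u_g² + v_g²) = 54.9 m/s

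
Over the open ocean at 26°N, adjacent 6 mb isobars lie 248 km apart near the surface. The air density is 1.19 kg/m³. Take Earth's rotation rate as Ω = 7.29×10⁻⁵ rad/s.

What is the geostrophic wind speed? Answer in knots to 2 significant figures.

Coriolis parameter at 26°N:
f = 2Ω sin φ = 2 × 7.29×10⁻⁵ × sin 26° = 6.39×10⁻⁵ s⁻¹
Pressure gradient: |∂P/∂n| = 600 Pa / 248000 m = 2.42×10⁻³ Pa/m
Geostrophic balance (pressure-gradient force = Coriolis force):
V_g = (1/(fρ)) |∂P/∂n| = 2.42×10⁻³ / (6.39×10⁻⁵ × 1.19) = 31.8 m/s
Converting: 31.8 m/s × 1.944 = 62 knots

62 knots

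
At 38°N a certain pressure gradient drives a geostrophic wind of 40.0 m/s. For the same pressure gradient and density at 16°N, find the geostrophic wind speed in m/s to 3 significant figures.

89.3 m/s

With the same pressure gradient and density, V_g ∝ 1/f ∝ 1/sin φ.
V₂ = V₁ · sin φ₁ / sin φ₂ = 40.0 × sin 38° / sin 16°
V₂ = 40.0 × 0.6157/0.2756 = 89.3 m/s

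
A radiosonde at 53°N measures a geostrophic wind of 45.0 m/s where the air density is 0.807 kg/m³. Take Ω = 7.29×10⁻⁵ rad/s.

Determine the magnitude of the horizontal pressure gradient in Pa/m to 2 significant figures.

4.2×10⁻³ Pa/m

Coriolis parameter at 53°N:
f = 2Ω sin φ = 2 × 7.29×10⁻⁵ × sin 53° = 1.16×10⁻⁴ s⁻¹
Geostrophic balance rearranged: |∂P/∂n| = f ρ V_g
|∂P/∂n| = 1.16×10⁻⁴ × 0.807 × 45.0 = 4.23×10⁻³ Pa/m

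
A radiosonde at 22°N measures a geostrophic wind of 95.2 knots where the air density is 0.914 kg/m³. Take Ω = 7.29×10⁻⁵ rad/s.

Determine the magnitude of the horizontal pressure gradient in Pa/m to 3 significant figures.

2.44×10⁻³ Pa/m

Coriolis parameter at 22°N:
f = 2Ω sin φ = 2 × 7.29×10⁻⁵ × sin 22° = 5.46×10⁻⁵ s⁻¹
Wind speed in SI: 95.2 knots = 49.0 m/s
Geostrophic balance rearranged: |∂P/∂n| = f ρ V_g
|∂P/∂n| = 5.46×10⁻⁵ × 0.914 × 49.0 = 2.44×10⁻³ Pa/m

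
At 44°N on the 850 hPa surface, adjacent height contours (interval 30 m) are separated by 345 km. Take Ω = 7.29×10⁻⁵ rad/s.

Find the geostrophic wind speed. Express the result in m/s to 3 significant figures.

Coriolis parameter at 44°N:
f = 2Ω sin φ = 2 × 7.29×10⁻⁵ × sin 44° = 1.01×10⁻⁴ s⁻¹
Height gradient: |∂Z/∂n| = 30 m / 345000 m = 8.70×10⁻⁵
On a pressure surface, geostrophic balance gives V_g = (g/f)|∂Z/∂n|:
V_g = 9.81 × 8.70×10⁻⁵ / 1.01×10⁻⁴ = 8.42 m/s

8.42 m/s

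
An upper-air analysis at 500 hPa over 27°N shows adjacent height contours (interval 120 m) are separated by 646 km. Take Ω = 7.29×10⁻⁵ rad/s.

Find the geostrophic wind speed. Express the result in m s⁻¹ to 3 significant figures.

27.5 m s⁻¹

Coriolis parameter at 27°N:
f = 2Ω sin φ = 2 × 7.29×10⁻⁵ × sin 27° = 6.62×10⁻⁵ s⁻¹
Height gradient: |∂Z/∂n| = 120 m / 646000 m = 1.86×10⁻⁴
On a pressure surface, geostrophic balance gives V_g = (g/f)|∂Z/∂n|:
V_g = 9.81 × 1.86×10⁻⁴ / 6.62×10⁻⁵ = 27.5 m/s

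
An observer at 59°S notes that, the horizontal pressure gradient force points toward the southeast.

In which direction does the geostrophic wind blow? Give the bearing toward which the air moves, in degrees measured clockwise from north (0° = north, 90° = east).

The pressure-gradient force points toward the southeast (bearing 135°).
Geostrophic balance: in the Southern Hemisphere the Coriolis force deflects motion to the left, so the geostrophic wind blows 90° to the left of the pressure-gradient force (low pressure on the right).
Rotating 135° by 90° counterclockwise gives 045° — the wind blows toward the northeast.

045°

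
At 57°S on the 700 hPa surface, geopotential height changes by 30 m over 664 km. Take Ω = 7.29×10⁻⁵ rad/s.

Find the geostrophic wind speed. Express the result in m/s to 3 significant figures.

Coriolis parameter at 57°S:
f = 2Ω sin φ = 2 × 7.29×10⁻⁵ × sin 57° = 1.22×10⁻⁴ s⁻¹
Height gradient: |∂Z/∂n| = 30 m / 664000 m = 4.52×10⁻⁵
On a pressure surface, geostrophic balance gives V_g = (g/f)|∂Z/∂n|:
V_g = 9.81 × 4.52×10⁻⁵ / 1.22×10⁻⁴ = 3.62 m/s

3.62 m/s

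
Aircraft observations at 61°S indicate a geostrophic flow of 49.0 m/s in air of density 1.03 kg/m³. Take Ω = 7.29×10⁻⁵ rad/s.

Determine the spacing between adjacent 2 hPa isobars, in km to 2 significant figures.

31 km

Coriolis parameter at 61°S:
f = 2Ω sin φ = 2 × 7.29×10⁻⁵ × sin 61° = 1.28×10⁻⁴ s⁻¹
Geostrophic balance rearranged: |∂P/∂n| = f ρ V_g
|∂P/∂n| = 1.28×10⁻⁴ × 1.03 × 49.0 = 6.44×10⁻³ Pa/m
Isobar spacing: Δn = ΔP/|∂P/∂n| = 200 Pa / 6.44×10⁻³ Pa/m = 31076 m ≈ 31 km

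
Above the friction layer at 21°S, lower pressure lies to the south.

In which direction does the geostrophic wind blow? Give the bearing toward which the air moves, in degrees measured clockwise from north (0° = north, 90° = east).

090°

The pressure-gradient force points toward the south (bearing 180°).
Geostrophic balance: in the Southern Hemisphere the Coriolis force deflects motion to the left, so the geostrophic wind blows 90° to the left of the pressure-gradient force (low pressure on the right).
Rotating 180° by 90° counterclockwise gives 090° — the wind blows toward the east.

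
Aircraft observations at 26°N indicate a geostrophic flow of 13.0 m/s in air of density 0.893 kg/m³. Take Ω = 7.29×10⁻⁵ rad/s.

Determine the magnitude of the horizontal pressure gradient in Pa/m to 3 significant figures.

7.42×10⁻⁴ Pa/m

Coriolis parameter at 26°N:
f = 2Ω sin φ = 2 × 7.29×10⁻⁵ × sin 26° = 6.39×10⁻⁵ s⁻¹
Geostrophic balance rearranged: |∂P/∂n| = f ρ V_g
|∂P/∂n| = 6.39×10⁻⁵ × 0.893 × 13.0 = 7.42×10⁻⁴ Pa/m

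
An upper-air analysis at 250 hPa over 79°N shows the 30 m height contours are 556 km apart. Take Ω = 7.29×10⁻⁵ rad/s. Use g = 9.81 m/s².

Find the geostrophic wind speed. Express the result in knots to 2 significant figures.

Coriolis parameter at 79°N:
f = 2Ω sin φ = 2 × 7.29×10⁻⁵ × sin 79° = 1.43×10⁻⁴ s⁻¹
Height gradient: |∂Z/∂n| = 30 m / 556000 m = 5.40×10⁻⁵
On a pressure surface, geostrophic balance gives V_g = (g/f)|∂Z/∂n|:
V_g = 9.81 × 5.40×10⁻⁵ / 1.43×10⁻⁴ = 3.70 m/s
Converting: 3.70 m/s × 1.944 = 7.2 knots

7.2 knots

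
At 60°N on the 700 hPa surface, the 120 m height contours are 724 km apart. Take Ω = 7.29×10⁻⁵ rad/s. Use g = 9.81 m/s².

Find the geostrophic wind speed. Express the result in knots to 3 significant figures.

25.0 knots

Coriolis parameter at 60°N:
f = 2Ω sin φ = 2 × 7.29×10⁻⁵ × sin 60° = 1.26×10⁻⁴ s⁻¹
Height gradient: |∂Z/∂n| = 120 m / 724000 m = 1.66×10⁻⁴
On a pressure surface, geostrophic balance gives V_g = (g/f)|∂Z/∂n|:
V_g = 9.81 × 1.66×10⁻⁴ / 1.26×10⁻⁴ = 12.9 m/s
Converting: 12.9 m/s × 1.944 = 25.0 knots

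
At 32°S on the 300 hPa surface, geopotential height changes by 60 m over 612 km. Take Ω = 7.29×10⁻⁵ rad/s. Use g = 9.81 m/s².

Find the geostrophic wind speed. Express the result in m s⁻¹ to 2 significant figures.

12 m s⁻¹

Coriolis parameter at 32°S:
f = 2Ω sin φ = 2 × 7.29×10⁻⁵ × sin 32° = 7.73×10⁻⁵ s⁻¹
Height gradient: |∂Z/∂n| = 60 m / 612000 m = 9.80×10⁻⁵
On a pressure surface, geostrophic balance gives V_g = (g/f)|∂Z/∂n|:
V_g = 9.81 × 9.80×10⁻⁵ / 7.73×10⁻⁵ = 12.4 m/s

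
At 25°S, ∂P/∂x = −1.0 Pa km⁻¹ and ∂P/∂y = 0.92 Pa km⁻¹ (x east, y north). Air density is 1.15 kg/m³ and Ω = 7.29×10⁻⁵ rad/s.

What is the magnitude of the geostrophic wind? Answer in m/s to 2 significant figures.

Coriolis parameter at 25°S:
f = 2Ω sin φ = 2 × 7.29×10⁻⁵ × sin 25° = 6.16×10⁻⁵ s⁻¹
In the Southern Hemisphere f is negative: f = −6.16×10⁻⁵ s⁻¹.
Component geostrophic relations (x east, y north):
u_g = −(1/(fρ)) ∂P/∂y,  v_g = (1/(fρ)) ∂P/∂x
u_g = −(0.92×10⁻³)/(−6.16×10⁻⁵ × 1.15) = 13.0 m/s;  v_g = (−1.0×10⁻³)/(−6.16×10⁻⁵ × 1.15) = 14.1 m/s
|V_g| = √(u_g² + v_g²) = 19.2 m/s

19 m/s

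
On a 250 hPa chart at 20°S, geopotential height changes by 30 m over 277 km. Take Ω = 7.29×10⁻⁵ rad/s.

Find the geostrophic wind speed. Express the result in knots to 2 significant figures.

41 knots

Coriolis parameter at 20°S:
f = 2Ω sin φ = 2 × 7.29×10⁻⁵ × sin 20° = 4.99×10⁻⁵ s⁻¹
Height gradient: |∂Z/∂n| = 30 m / 277000 m = 1.08×10⁻⁴
On a pressure surface, geostrophic balance gives V_g = (g/f)|∂Z/∂n|:
V_g = 9.81 × 1.08×10⁻⁴ / 4.99×10⁻⁵ = 21.3 m/s
Converting: 21.3 m/s × 1.944 = 41 knots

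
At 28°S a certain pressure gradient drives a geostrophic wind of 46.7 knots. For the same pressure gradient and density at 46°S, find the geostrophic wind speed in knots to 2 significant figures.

With the same pressure gradient and density, V_g ∝ 1/f ∝ 1/sin φ.
V₂ = V₁ · sin φ₁ / sin φ₂ = 46.7 × sin 28° / sin 46°
V₂ = 46.7 × 0.4695/0.7193 = 30 knots

30 knots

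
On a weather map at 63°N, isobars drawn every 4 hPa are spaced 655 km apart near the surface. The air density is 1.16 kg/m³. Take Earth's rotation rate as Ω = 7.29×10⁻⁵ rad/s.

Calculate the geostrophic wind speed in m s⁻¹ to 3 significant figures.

4.05 m s⁻¹

Coriolis parameter at 63°N:
f = 2Ω sin φ = 2 × 7.29×10⁻⁵ × sin 63° = 1.30×10⁻⁴ s⁻¹
Pressure gradient: |∂P/∂n| = 400 Pa / 655000 m = 6.11×10⁻⁴ Pa/m
Geostrophic balance (pressure-gradient force = Coriolis force):
V_g = (1/(fρ)) |∂P/∂n| = 6.11×10⁻⁴ / (1.30×10⁻⁴ × 1.16) = 4.05 m/s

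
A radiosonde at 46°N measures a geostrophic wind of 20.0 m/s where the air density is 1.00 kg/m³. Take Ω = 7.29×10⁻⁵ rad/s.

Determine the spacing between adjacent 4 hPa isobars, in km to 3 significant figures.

Coriolis parameter at 46°N:
f = 2Ω sin φ = 2 × 7.29×10⁻⁵ × sin 46° = 1.05×10⁻⁴ s⁻¹
Geostrophic balance rearranged: |∂P/∂n| = f ρ V_g
|∂P/∂n| = 1.05×10⁻⁴ × 1.00 × 20.0 = 2.10×10⁻³ Pa/m
Isobar spacing: Δn = ΔP/|∂P/∂n| = 400 Pa / 2.10×10⁻³ Pa/m = 190695 m ≈ 191 km

191 km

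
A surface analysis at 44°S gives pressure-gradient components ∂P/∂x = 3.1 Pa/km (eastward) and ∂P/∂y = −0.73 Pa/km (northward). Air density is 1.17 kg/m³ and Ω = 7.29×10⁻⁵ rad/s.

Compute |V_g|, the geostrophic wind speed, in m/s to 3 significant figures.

26.9 m/s

Coriolis parameter at 44°S:
f = 2Ω sin φ = 2 × 7.29×10⁻⁵ × sin 44° = 1.01×10⁻⁴ s⁻¹
In the Southern Hemisphere f is negative: f = −1.01×10⁻⁴ s⁻¹.
Component geostrophic relations (x east, y north):
u_g = −(1/(fρ)) ∂P/∂y,  v_g = (1/(fρ)) ∂P/∂x
u_g = −(−0.73×10⁻³)/(−1.01×10⁻⁴ × 1.17) = −6.16 m/s;  v_g = (3.1×10⁻³)/(−1.01×10⁻⁴ × 1.17) = −26.2 m/s
|V_g| = √(u_g² + v_g²) = 26.9 m/s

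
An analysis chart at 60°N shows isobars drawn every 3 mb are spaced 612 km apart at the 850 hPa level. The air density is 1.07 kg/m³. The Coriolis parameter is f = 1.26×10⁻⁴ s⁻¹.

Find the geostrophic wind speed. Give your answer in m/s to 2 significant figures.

Pressure gradient: |∂P/∂n| = 300 Pa / 612000 m = 4.90×10⁻⁴ Pa/m
Geostrophic balance (pressure-gradient force = Coriolis force):
V_g = (1/(fρ)) |∂P/∂n| = 4.90×10⁻⁴ / (1.26×10⁻⁴ × 1.07) = 3.64 m/s

3.6 m/s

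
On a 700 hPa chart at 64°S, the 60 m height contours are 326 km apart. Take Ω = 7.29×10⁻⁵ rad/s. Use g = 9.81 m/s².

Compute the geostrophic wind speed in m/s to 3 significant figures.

13.8 m/s

Coriolis parameter at 64°S:
f = 2Ω sin φ = 2 × 7.29×10⁻⁵ × sin 64° = 1.31×10⁻⁴ s⁻¹
Height gradient: |∂Z/∂n| = 60 m / 326000 m = 1.84×10⁻⁴
On a pressure surface, geostrophic balance gives V_g = (g/f)|∂Z/∂n|:
V_g = 9.81 × 1.84×10⁻⁴ / 1.31×10⁻⁴ = 13.8 m/s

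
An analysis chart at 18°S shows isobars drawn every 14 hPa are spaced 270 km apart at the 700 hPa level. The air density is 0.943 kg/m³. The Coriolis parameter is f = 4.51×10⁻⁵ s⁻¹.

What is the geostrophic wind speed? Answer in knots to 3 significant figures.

237 knots

Pressure gradient: |∂P/∂n| = 1400 Pa / 270000 m = 5.19×10⁻³ Pa/m
Geostrophic balance (pressure-gradient force = Coriolis force):
V_g = (1/(fρ)) |∂P/∂n| = 5.19×10⁻³ / (4.51×10⁻⁵ × 0.943) = 122 m/s
Converting: 122 m/s × 1.944 = 237 knots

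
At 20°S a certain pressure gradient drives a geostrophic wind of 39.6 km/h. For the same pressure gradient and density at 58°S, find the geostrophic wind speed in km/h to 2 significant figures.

With the same pressure gradient and density, V_g ∝ 1/f ∝ 1/sin φ.
V₂ = V₁ · sin φ₁ / sin φ₂ = 39.6 × sin 20° / sin 58°
V₂ = 39.6 × 0.3420/0.8480 = 16 km/h

16 km/h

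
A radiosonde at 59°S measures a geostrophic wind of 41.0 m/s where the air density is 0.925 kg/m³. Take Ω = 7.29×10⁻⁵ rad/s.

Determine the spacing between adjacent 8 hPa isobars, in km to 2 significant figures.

170 km

Coriolis parameter at 59°S:
f = 2Ω sin φ = 2 × 7.29×10⁻⁵ × sin 59° = 1.25×10⁻⁴ s⁻¹
Geostrophic balance rearranged: |∂P/∂n| = f ρ V_g
|∂P/∂n| = 1.25×10⁻⁴ × 0.925 × 41.0 = 4.74×10⁻³ Pa/m
Isobar spacing: Δn = ΔP/|∂P/∂n| = 800 Pa / 4.74×10⁻³ Pa/m = 168788 m ≈ 170 km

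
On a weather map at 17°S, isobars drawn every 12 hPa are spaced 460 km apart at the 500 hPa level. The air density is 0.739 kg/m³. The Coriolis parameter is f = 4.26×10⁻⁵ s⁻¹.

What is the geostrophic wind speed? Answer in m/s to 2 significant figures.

Pressure gradient: |∂P/∂n| = 1200 Pa / 460000 m = 2.61×10⁻³ Pa/m
Geostrophic balance (pressure-gradient force = Coriolis force):
V_g = (1/(fρ)) |∂P/∂n| = 2.61×10⁻³ / (4.26×10⁻⁵ × 0.739) = 82.9 m/s

83 m/s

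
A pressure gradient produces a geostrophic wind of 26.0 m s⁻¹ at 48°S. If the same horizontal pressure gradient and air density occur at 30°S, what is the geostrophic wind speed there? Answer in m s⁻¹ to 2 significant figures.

39 m s⁻¹

With the same pressure gradient and density, V_g ∝ 1/f ∝ 1/sin φ.
V₂ = V₁ · sin φ₁ / sin φ₂ = 26.0 × sin 48° / sin 30°
V₂ = 26.0 × 0.7431/0.5000 = 39 m s⁻¹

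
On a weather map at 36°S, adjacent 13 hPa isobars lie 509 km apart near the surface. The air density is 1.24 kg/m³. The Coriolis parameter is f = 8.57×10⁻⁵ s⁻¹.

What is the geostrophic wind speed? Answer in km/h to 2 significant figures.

87 km/h

Pressure gradient: |∂P/∂n| = 1300 Pa / 509000 m = 2.55×10⁻³ Pa/m
Geostrophic balance (pressure-gradient force = Coriolis force):
V_g = (1/(fρ)) |∂P/∂n| = 2.55×10⁻³ / (8.57×10⁻⁵ × 1.24) = 24.0 m/s
Converting: 24.0 m/s × 3.6 = 87 km/h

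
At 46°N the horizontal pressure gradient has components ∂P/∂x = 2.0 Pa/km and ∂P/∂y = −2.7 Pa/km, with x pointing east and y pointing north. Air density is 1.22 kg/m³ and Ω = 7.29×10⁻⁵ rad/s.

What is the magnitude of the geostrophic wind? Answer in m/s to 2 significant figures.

Coriolis parameter at 46°N:
f = 2Ω sin φ = 2 × 7.29×10⁻⁵ × sin 46° = 1.05×10⁻⁴ s⁻¹
Component geostrophic relations (x east, y north):
u_g = −(1/(fρ)) ∂P/∂y,  v_g = (1/(fρ)) ∂P/∂x
u_g = −(−2.7×10⁻³)/(1.05×10⁻⁴ × 1.22) = 21.1 m/s;  v_g = (2.0×10⁻³)/(1.05×10⁻⁴ × 1.22) = 15.6 m/s
|V_g| = √(u_g² + v_g²) = 26.3 m/s

26 m/s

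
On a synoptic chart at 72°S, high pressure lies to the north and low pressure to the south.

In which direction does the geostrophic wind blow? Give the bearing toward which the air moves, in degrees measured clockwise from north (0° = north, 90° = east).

The pressure-gradient force points toward the south (bearing 180°).
Geostrophic balance: in the Southern Hemisphere the Coriolis force deflects motion to the left, so the geostrophic wind blows 90° to the left of the pressure-gradient force (low pressure on the right).
Rotating 180° by 90° counterclockwise gives 090° — the wind blows toward the east.

090°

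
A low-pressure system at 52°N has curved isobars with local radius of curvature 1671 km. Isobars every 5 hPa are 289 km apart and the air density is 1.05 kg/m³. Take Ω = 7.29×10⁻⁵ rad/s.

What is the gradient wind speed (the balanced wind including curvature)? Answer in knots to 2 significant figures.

26 knots

Coriolis parameter at 52°N:
f = 2Ω sin φ = 2 × 7.29×10⁻⁵ × sin 52° = 1.15×10⁻⁴ s⁻¹
Pressure gradient: |∂P/∂n| = 500 Pa / 289000 m = 1.73×10⁻³ Pa/m
Geostrophic speed: V_g = |∂P/∂n|/(fρ) = 1.73×10⁻³/(1.15×10⁻⁴ × 1.05) = 14.3 m/s
Around a low, centrifugal force acts outward with Coriolis, so pressure-gradient force balances both:
(1/ρ)|∂P/∂n| = fV + V²/R  →  V² + fR·V − fR·V_g = 0
With fR = 1.15×10⁻⁴ × 1671×10³ m = 192 m/s:
V = [−fR + √((fR)² + 4 fR V_g)]/2 = [−192 + √(192² + 4×192×14.3)]/2 = 13.4 m/s
Subgeostrophic (V < V_g = 14.3 m/s), as expected around a low.
Converting: 13.4 m/s × 1.944 = 26 knots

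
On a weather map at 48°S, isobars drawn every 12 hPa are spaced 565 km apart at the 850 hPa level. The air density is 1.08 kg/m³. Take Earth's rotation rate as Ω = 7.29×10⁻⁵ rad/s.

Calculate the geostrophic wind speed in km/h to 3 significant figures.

65.3 km/h

Coriolis parameter at 48°S:
f = 2Ω sin φ = 2 × 7.29×10⁻⁵ × sin 48° = 1.08×10⁻⁴ s⁻¹
Pressure gradient: |∂P/∂n| = 1200 Pa / 565000 m = 2.12×10⁻³ Pa/m
Geostrophic balance (pressure-gradient force = Coriolis force):
V_g = (1/(fρ)) |∂P/∂n| = 2.12×10⁻³ / (1.08×10⁻⁴ × 1.08) = 18.2 m/s
Converting: 18.2 m/s × 3.6 = 65.3 km/h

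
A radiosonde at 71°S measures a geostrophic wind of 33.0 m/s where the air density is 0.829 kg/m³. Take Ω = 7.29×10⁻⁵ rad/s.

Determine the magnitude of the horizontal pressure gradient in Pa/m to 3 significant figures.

Coriolis parameter at 71°S:
f = 2Ω sin φ = 2 × 7.29×10⁻⁵ × sin 71° = 1.38×10⁻⁴ s⁻¹
Geostrophic balance rearranged: |∂P/∂n| = f ρ V_g
|∂P/∂n| = 1.38×10⁻⁴ × 0.829 × 33.0 = 3.77×10⁻³ Pa/m

3.77×10⁻³ Pa/m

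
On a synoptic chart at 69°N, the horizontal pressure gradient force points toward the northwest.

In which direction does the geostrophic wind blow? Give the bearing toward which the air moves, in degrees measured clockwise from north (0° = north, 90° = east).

045°

The pressure-gradient force points toward the northwest (bearing 315°).
Geostrophic balance: in the Northern Hemisphere the Coriolis force deflects motion to the right, so the geostrophic wind blows 90° to the right of the pressure-gradient force (low pressure on the left).
Rotating 315° by 90° clockwise gives 045° — the wind blows toward the northeast.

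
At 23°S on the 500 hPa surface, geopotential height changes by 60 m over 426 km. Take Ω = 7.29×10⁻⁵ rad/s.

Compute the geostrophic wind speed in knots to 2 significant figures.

Coriolis parameter at 23°S:
f = 2Ω sin φ = 2 × 7.29×10⁻⁵ × sin 23° = 5.70×10⁻⁵ s⁻¹
Height gradient: |∂Z/∂n| = 60 m / 426000 m = 1.41×10⁻⁴
On a pressure surface, geostrophic balance gives V_g = (g/f)|∂Z/∂n|:
V_g = 9.81 × 1.41×10⁻⁴ / 5.70×10⁻⁵ = 24.3 m/s
Converting: 24.3 m/s × 1.944 = 47 knots

47 knots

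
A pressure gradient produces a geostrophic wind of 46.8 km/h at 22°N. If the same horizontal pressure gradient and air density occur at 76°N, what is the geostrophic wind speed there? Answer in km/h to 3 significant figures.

With the same pressure gradient and density, V_g ∝ 1/f ∝ 1/sin φ.
V₂ = V₁ · sin φ₁ / sin φ₂ = 46.8 × sin 22° / sin 76°
V₂ = 46.8 × 0.3746/0.9703 = 18.1 km/h

18.1 km/h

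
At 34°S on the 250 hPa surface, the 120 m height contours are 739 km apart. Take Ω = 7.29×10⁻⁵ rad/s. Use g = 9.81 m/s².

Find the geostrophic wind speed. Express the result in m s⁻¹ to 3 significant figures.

19.5 m s⁻¹

Coriolis parameter at 34°S:
f = 2Ω sin φ = 2 × 7.29×10⁻⁵ × sin 34° = 8.15×10⁻⁵ s⁻¹
Height gradient: |∂Z/∂n| = 120 m / 739000 m = 1.62×10⁻⁴
On a pressure surface, geostrophic balance gives V_g = (g/f)|∂Z/∂n|:
V_g = 9.81 × 1.62×10⁻⁴ / 8.15×10⁻⁵ = 19.5 m/s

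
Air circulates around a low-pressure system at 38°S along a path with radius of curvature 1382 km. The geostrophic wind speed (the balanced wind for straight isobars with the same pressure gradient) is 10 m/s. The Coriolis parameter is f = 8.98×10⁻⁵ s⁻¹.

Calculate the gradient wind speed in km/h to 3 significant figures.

Around a low, centrifugal force acts outward with Coriolis, so pressure-gradient force balances both:
(1/ρ)|∂P/∂n| = fV + V²/R  →  V² + fR·V − fR·V_g = 0
With fR = 8.98×10⁻⁵ × 1382×10³ m = 124 m/s:
V = [−fR + √((fR)² + 4 fR V_g)]/2 = [−124 + √(124² + 4×124×10)]/2 = 9.3 m/s
Subgeostrophic (V < V_g = 10 m/s), as expected around a low.
Converting: 9.3 m/s × 3.6 = 33.5 km/h

33.5 km/h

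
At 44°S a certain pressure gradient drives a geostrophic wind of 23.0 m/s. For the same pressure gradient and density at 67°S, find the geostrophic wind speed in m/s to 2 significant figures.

17 m/s

With the same pressure gradient and density, V_g ∝ 1/f ∝ 1/sin φ.
V₂ = V₁ · sin φ₁ / sin φ₂ = 23.0 × sin 44° / sin 67°
V₂ = 23.0 × 0.6947/0.9205 = 17 m/s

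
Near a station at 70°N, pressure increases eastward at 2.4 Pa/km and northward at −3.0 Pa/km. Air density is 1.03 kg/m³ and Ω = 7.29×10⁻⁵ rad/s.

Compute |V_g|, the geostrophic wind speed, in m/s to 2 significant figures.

Coriolis parameter at 70°N:
f = 2Ω sin φ = 2 × 7.29×10⁻⁵ × sin 70° = 1.37×10⁻⁴ s⁻¹
Component geostrophic relations (x east, y north):
u_g = −(1/(fρ)) ∂P/∂y,  v_g = (1/(fρ)) ∂P/∂x
u_g = −(−3.0×10⁻³)/(1.37×10⁻⁴ × 1.03) = 21.3 m/s;  v_g = (2.4×10⁻³)/(1.37×10⁻⁴ × 1.03) = 17.0 m/s
|V_g| = √(u_g² + v_g²) = 27.2 m/s

27 m/s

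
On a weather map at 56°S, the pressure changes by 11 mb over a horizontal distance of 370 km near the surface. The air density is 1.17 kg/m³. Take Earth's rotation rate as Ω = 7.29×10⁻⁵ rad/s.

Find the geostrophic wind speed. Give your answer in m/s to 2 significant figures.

Coriolis parameter at 56°S:
f = 2Ω sin φ = 2 × 7.29×10⁻⁵ × sin 56° = 1.21×10⁻⁴ s⁻¹
Pressure gradient: |∂P/∂n| = 1100 Pa / 370000 m = 2.97×10⁻³ Pa/m
Geostrophic balance (pressure-gradient force = Coriolis force):
V_g = (1/(fρ)) |∂P/∂n| = 2.97×10⁻³ / (1.21×10⁻⁴ × 1.17) = 21.0 m/s

21 m/s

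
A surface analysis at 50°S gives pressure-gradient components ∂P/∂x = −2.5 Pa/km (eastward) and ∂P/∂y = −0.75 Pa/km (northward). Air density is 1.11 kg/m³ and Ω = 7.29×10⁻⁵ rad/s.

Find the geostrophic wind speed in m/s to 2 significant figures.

21 m/s

Coriolis parameter at 50°S:
f = 2Ω sin φ = 2 × 7.29×10⁻⁵ × sin 50° = 1.12×10⁻⁴ s⁻¹
In the Southern Hemisphere f is negative: f = −1.12×10⁻⁴ s⁻¹.
Component geostrophic relations (x east, y north):
u_g = −(1/(fρ)) ∂P/∂y,  v_g = (1/(fρ)) ∂P/∂x
u_g = −(−0.75×10⁻³)/(−1.12×10⁻⁴ × 1.11) = −6.05 m/s;  v_g = (−2.5×10⁻³)/(−1.12×10⁻⁴ × 1.11) = 20.2 m/s
|V_g| = √(u_g² + v_g²) = 21.1 m/s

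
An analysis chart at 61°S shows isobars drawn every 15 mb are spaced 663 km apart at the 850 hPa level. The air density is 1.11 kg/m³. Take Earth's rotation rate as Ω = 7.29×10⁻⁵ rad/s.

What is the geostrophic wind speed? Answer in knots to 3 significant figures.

31.1 knots

Coriolis parameter at 61°S:
f = 2Ω sin φ = 2 × 7.29×10⁻⁵ × sin 61° = 1.28×10⁻⁴ s⁻¹
Pressure gradient: |∂P/∂n| = 1500 Pa / 663000 m = 2.26×10⁻³ Pa/m
Geostrophic balance (pressure-gradient force = Coriolis force):
V_g = (1/(fρ)) |∂P/∂n| = 2.26×10⁻³ / (1.28×10⁻⁴ × 1.11) = 16.0 m/s
Converting: 16.0 m/s × 1.944 = 31.1 knots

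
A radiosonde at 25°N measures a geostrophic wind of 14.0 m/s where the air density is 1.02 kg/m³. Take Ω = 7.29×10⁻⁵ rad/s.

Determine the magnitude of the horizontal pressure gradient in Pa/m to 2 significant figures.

8.8×10⁻⁴ Pa/m

Coriolis parameter at 25°N:
f = 2Ω sin φ = 2 × 7.29×10⁻⁵ × sin 25° = 6.16×10⁻⁵ s⁻¹
Geostrophic balance rearranged: |∂P/∂n| = f ρ V_g
|∂P/∂n| = 6.16×10⁻⁵ × 1.02 × 14.0 = 8.80×10⁻⁴ Pa/m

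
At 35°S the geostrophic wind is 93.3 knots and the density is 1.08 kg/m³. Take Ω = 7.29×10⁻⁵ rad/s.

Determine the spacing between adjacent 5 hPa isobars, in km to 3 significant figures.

Coriolis parameter at 35°S:
f = 2Ω sin φ = 2 × 7.29×10⁻⁵ × sin 35° = 8.36×10⁻⁵ s⁻¹
Wind speed in SI: 93.3 knots = 48.0 m/s
Geostrophic balance rearranged: |∂P/∂n| = f ρ V_g
|∂P/∂n| = 8.36×10⁻⁵ × 1.08 × 48.0 = 4.34×10⁻³ Pa/m
Isobar spacing: Δn = ΔP/|∂P/∂n| = 500 Pa / 4.34×10⁻³ Pa/m = 115339 m ≈ 115 km

115 km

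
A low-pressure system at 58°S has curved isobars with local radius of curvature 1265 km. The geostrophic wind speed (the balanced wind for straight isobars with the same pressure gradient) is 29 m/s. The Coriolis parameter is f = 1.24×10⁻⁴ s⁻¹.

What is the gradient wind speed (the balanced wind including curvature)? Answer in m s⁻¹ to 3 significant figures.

25.0 m s⁻¹

Around a low, centrifugal force acts outward with Coriolis, so pressure-gradient force balances both:
(1/ρ)|∂P/∂n| = fV + V²/R  →  V² + fR·V − fR·V_g = 0
With fR = 1.24×10⁻⁴ × 1265×10³ m = 157 m/s:
V = [−fR + √((fR)² + 4 fR V_g)]/2 = [−157 + √(157² + 4×157×29)]/2 = 25 m/s
Subgeostrophic (V < V_g = 29 m/s), as expected around a low.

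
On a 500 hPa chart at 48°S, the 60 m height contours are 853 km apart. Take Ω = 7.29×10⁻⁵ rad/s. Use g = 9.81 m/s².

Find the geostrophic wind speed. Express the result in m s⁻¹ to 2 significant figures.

6.4 m s⁻¹

Coriolis parameter at 48°S:
f = 2Ω sin φ = 2 × 7.29×10⁻⁵ × sin 48° = 1.08×10⁻⁴ s⁻¹
Height gradient: |∂Z/∂n| = 60 m / 853000 m = 7.03×10⁻⁵
On a pressure surface, geostrophic balance gives V_g = (g/f)|∂Z/∂n|:
V_g = 9.81 × 7.03×10⁻⁵ / 1.08×10⁻⁴ = 6.37 m/s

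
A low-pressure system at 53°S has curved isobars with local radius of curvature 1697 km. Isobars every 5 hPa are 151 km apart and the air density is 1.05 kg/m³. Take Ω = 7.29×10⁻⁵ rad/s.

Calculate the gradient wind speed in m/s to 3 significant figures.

Coriolis parameter at 53°S:
f = 2Ω sin φ = 2 × 7.29×10⁻⁵ × sin 53° = 1.16×10⁻⁴ s⁻¹
Pressure gradient: |∂P/∂n| = 500 Pa / 151000 m = 3.31×10⁻³ Pa/m
Geostrophic speed: V_g = |∂P/∂n|/(fρ) = 3.31×10⁻³/(1.16×10⁻⁴ × 1.05) = 27.1 m/s
Around a low, centrifugal force acts outward with Coriolis, so pressure-gradient force balances both:
(1/ρ)|∂P/∂n| = fV + V²/R  →  V² + fR·V − fR·V_g = 0
With fR = 1.16×10⁻⁴ × 1697×10³ m = 198 m/s:
V = [−fR + √((fR)² + 4 fR V_g)]/2 = [−198 + √(198² + 4×198×27.1)]/2 = 24.1 m/s
Subgeostrophic (V < V_g = 27.1 m/s), as expected around a low.

24.1 m/s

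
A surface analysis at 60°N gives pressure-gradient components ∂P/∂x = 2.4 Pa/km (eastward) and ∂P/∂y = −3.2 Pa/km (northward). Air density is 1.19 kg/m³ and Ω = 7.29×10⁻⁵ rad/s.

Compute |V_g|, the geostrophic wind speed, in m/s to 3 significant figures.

Coriolis parameter at 60°N:
f = 2Ω sin φ = 2 × 7.29×10⁻⁵ × sin 60° = 1.26×10⁻⁴ s⁻¹
Component geostrophic relations (x east, y north):
u_g = −(1/(fρ)) ∂P/∂y,  v_g = (1/(fρ)) ∂P/∂x
u_g = −(−3.2×10⁻³)/(1.26×10⁻⁴ × 1.19) = 21.3 m/s;  v_g = (2.4×10⁻³)/(1.26×10⁻⁴ × 1.19) = 16.0 m/s
|V_g| = √(u_g² + v_g²) = 26.6 m/s

26.6 m/s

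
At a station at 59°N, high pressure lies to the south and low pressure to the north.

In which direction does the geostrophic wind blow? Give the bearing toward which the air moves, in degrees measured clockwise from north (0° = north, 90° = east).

090°

The pressure-gradient force points toward the north (bearing 000°).
Geostrophic balance: in the Northern Hemisphere the Coriolis force deflects motion to the right, so the geostrophic wind blows 90° to the right of the pressure-gradient force (low pressure on the left).
Rotating 000° by 90° clockwise gives 090° — the wind blows toward the east.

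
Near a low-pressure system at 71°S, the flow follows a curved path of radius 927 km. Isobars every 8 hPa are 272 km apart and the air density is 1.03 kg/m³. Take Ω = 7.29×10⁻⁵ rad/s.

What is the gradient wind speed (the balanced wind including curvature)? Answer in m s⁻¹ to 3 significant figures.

18.1 m s⁻¹

Coriolis parameter at 71°S:
f = 2Ω sin φ = 2 × 7.29×10⁻⁵ × sin 71° = 1.38×10⁻⁴ s⁻¹
Pressure gradient: |∂P/∂n| = 800 Pa / 272000 m = 2.94×10⁻³ Pa/m
Geostrophic speed: V_g = |∂P/∂n|/(fρ) = 2.94×10⁻³/(1.38×10⁻⁴ × 1.03) = 20.7 m/s
Around a low, centrifugal force acts outward with Coriolis, so pressure-gradient force balances both:
(1/ρ)|∂P/∂n| = fV + V²/R  →  V² + fR·V − fR·V_g = 0
With fR = 1.38×10⁻⁴ × 927×10³ m = 128 m/s:
V = [−fR + √((fR)² + 4 fR V_g)]/2 = [−128 + √(128² + 4×128×20.7)]/2 = 18.1 m/s
Subgeostrophic (V < V_g = 20.7 m/s), as expected around a low.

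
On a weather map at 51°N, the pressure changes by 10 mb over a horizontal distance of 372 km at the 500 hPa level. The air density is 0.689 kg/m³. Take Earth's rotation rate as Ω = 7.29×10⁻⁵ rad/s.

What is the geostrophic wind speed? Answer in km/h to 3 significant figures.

Coriolis parameter at 51°N:
f = 2Ω sin φ = 2 × 7.29×10⁻⁵ × sin 51° = 1.13×10⁻⁴ s⁻¹
Pressure gradient: |∂P/∂n| = 1000 Pa / 372000 m = 2.69×10⁻³ Pa/m
Geostrophic balance (pressure-gradient force = Coriolis force):
V_g = (1/(fρ)) |∂P/∂n| = 2.69×10⁻³ / (1.13×10⁻⁴ × 0.689) = 34.4 m/s
Converting: 34.4 m/s × 3.6 = 124 km/h

124 km/h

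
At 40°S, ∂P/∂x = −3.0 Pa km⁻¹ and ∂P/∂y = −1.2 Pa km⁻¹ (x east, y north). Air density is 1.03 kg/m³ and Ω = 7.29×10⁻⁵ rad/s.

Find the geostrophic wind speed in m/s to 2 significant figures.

Coriolis parameter at 40°S:
f = 2Ω sin φ = 2 × 7.29×10⁻⁵ × sin 40° = 9.37×10⁻⁵ s⁻¹
In the Southern Hemisphere f is negative: f = −9.37×10⁻⁵ s⁻¹.
Component geostrophic relations (x east, y north):
u_g = −(1/(fρ)) ∂P/∂y,  v_g = (1/(fρ)) ∂P/∂x
u_g = −(−1.2×10⁻³)/(−9.37×10⁻⁵ × 1.03) = −12.4 m/s;  v_g = (−3.0×10⁻³)/(−9.37×10⁻⁵ × 1.03) = 31.1 m/s
|V_g| = √(u_g² + v_g²) = 33.5 m/s

33 m/s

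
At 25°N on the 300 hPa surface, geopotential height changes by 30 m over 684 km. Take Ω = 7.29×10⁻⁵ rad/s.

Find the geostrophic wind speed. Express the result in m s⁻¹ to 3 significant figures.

Coriolis parameter at 25°N:
f = 2Ω sin φ = 2 × 7.29×10⁻⁵ × sin 25° = 6.16×10⁻⁵ s⁻¹
Height gradient: |∂Z/∂n| = 30 m / 684000 m = 4.39×10⁻⁵
On a pressure surface, geostrophic balance gives V_g = (g/f)|∂Z/∂n|:
V_g = 9.81 × 4.39×10⁻⁵ / 6.16×10⁻⁵ = 6.98 m/s

6.98 m s⁻¹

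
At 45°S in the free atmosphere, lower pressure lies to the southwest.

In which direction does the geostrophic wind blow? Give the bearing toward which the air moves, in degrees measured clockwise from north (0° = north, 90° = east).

The pressure-gradient force points toward the southwest (bearing 225°).
Geostrophic balance: in the Southern Hemisphere the Coriolis force deflects motion to the left, so the geostrophic wind blows 90° to the left of the pressure-gradient force (low pressure on the right).
Rotating 225° by 90° counterclockwise gives 135° — the wind blows toward the southeast.

135°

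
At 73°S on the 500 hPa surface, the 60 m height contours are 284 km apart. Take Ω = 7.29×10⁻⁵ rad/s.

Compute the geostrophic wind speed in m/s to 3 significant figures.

Coriolis parameter at 73°S:
f = 2Ω sin φ = 2 × 7.29×10⁻⁵ × sin 73° = 1.39×10⁻⁴ s⁻¹
Height gradient: |∂Z/∂n| = 60 m / 284000 m = 2.11×10⁻⁴
On a pressure surface, geostrophic balance gives V_g = (g/f)|∂Z/∂n|:
V_g = 9.81 × 2.11×10⁻⁴ / 1.39×10⁻⁴ = 14.9 m/s

14.9 m/s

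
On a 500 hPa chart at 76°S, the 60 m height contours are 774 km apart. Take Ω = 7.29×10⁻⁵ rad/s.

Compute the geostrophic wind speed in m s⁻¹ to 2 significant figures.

Coriolis parameter at 76°S:
f = 2Ω sin φ = 2 × 7.29×10⁻⁵ × sin 76° = 1.41×10⁻⁴ s⁻¹
Height gradient: |∂Z/∂n| = 60 m / 774000 m = 7.75×10⁻⁵
On a pressure surface, geostrophic balance gives V_g = (g/f)|∂Z/∂n|:
V_g = 9.81 × 7.75×10⁻⁵ / 1.41×10⁻⁴ = 5.38 m/s

5.4 m s⁻¹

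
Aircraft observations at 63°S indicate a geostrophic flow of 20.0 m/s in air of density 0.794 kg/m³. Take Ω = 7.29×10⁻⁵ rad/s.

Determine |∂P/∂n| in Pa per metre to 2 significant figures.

Coriolis parameter at 63°S:
f = 2Ω sin φ = 2 × 7.29×10⁻⁵ × sin 63° = 1.30×10⁻⁴ s⁻¹
Geostrophic balance rearranged: |∂P/∂n| = f ρ V_g
|∂P/∂n| = 1.30×10⁻⁴ × 0.794 × 20.0 = 2.06×10⁻³ Pa/m

2.1×10⁻³ Pa/m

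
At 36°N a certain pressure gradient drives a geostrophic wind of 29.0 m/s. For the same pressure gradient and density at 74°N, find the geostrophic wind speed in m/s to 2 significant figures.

With the same pressure gradient and density, V_g ∝ 1/f ∝ 1/sin φ.
V₂ = V₁ · sin φ₁ / sin φ₂ = 29.0 × sin 36° / sin 74°
V₂ = 29.0 × 0.5878/0.9613 = 18 m/s

18 m/s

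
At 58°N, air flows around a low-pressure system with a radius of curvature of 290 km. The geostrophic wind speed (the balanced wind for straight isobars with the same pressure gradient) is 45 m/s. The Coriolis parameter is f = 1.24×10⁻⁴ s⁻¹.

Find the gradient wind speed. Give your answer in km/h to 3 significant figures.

93.9 km/h

Around a low, centrifugal force acts outward with Coriolis, so pressure-gradient force balances both:
(1/ρ)|∂P/∂n| = fV + V²/R  →  V² + fR·V − fR·V_g = 0
With fR = 1.24×10⁻⁴ × 290×10³ m = 36.0 m/s:
V = [−fR + √((fR)² + 4 fR V_g)]/2 = [−36.0 + √(36.0² + 4×36.0×45)]/2 = 26.1 m/s
Subgeostrophic (V < V_g = 45 m/s), as expected around a low.
Converting: 26.1 m/s × 3.6 = 93.9 km/h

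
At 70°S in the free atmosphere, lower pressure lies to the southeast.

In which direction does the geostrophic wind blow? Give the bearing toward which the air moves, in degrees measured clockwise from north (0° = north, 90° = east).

045°

The pressure-gradient force points toward the southeast (bearing 135°).
Geostrophic balance: in the Southern Hemisphere the Coriolis force deflects motion to the left, so the geostrophic wind blows 90° to the left of the pressure-gradient force (low pressure on the right).
Rotating 135° by 90° counterclockwise gives 045° — the wind blows toward the northeast.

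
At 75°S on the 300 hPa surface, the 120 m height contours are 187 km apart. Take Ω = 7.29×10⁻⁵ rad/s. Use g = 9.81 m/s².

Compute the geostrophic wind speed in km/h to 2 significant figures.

160 km/h

Coriolis parameter at 75°S:
f = 2Ω sin φ = 2 × 7.29×10⁻⁵ × sin 75° = 1.41×10⁻⁴ s⁻¹
Height gradient: |∂Z/∂n| = 120 m / 187000 m = 6.42×10⁻⁴
On a pressure surface, geostrophic balance gives V_g = (g/f)|∂Z/∂n|:
V_g = 9.81 × 6.42×10⁻⁴ / 1.41×10⁻⁴ = 44.7 m/s
Converting: 44.7 m/s × 3.6 = 160 km/h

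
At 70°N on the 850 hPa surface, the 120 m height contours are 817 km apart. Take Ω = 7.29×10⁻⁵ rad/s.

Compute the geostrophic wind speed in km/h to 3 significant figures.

37.9 km/h

Coriolis parameter at 70°N:
f = 2Ω sin φ = 2 × 7.29×10⁻⁵ × sin 70° = 1.37×10⁻⁴ s⁻¹
Height gradient: |∂Z/∂n| = 120 m / 817000 m = 1.47×10⁻⁴
On a pressure surface, geostrophic balance gives V_g = (g/f)|∂Z/∂n|:
V_g = 9.81 × 1.47×10⁻⁴ / 1.37×10⁻⁴ = 10.5 m/s
Converting: 10.5 m/s × 3.6 = 37.9 km/h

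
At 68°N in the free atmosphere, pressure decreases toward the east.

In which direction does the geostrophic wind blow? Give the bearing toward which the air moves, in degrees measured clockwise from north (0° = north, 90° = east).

The pressure-gradient force points toward the east (bearing 090°).
Geostrophic balance: in the Northern Hemisphere the Coriolis force deflects motion to the right, so the geostrophic wind blows 90° to the right of the pressure-gradient force (low pressure on the left).
Rotating 090° by 90° clockwise gives 180° — the wind blows toward the south.

180°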